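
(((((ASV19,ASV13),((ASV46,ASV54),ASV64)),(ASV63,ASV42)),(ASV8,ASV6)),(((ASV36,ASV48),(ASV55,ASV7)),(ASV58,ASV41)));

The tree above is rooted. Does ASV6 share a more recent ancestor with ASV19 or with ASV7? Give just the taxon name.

The MRCA of ASV6 and ASV19 subtends ((((ASV19,ASV13),((ASV46,ASV54),ASV64)),(ASV63,ASV42)),(ASV8,ASV6)) (9 taxa).
The MRCA of ASV6 and ASV7 is the root, subtending the entire tree (15 taxa).
The first is nested inside the second, so ASV6 shares a more recent common ancestor with ASV19.

ASV19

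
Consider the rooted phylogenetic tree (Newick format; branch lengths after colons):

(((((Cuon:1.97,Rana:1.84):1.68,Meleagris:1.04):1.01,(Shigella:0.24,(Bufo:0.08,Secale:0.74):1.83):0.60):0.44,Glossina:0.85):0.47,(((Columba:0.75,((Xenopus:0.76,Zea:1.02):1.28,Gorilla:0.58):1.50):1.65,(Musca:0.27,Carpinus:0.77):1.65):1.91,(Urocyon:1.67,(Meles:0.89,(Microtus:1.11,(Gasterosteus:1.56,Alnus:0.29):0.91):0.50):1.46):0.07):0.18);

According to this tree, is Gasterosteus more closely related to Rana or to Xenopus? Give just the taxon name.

The MRCA of Gasterosteus and Xenopus subtends (((Columba,((Xenopus,Zea),Gorilla)),(Musca,Carpinus)),(Urocyon,(Meles,(Microtus,(Gasterosteus,Alnus))))) (11 taxa).
The MRCA of Gasterosteus and Rana is the root, subtending the entire tree (18 taxa).
The first is nested inside the second, so Gasterosteus shares a more recent common ancestor with Xenopus.

Xenopus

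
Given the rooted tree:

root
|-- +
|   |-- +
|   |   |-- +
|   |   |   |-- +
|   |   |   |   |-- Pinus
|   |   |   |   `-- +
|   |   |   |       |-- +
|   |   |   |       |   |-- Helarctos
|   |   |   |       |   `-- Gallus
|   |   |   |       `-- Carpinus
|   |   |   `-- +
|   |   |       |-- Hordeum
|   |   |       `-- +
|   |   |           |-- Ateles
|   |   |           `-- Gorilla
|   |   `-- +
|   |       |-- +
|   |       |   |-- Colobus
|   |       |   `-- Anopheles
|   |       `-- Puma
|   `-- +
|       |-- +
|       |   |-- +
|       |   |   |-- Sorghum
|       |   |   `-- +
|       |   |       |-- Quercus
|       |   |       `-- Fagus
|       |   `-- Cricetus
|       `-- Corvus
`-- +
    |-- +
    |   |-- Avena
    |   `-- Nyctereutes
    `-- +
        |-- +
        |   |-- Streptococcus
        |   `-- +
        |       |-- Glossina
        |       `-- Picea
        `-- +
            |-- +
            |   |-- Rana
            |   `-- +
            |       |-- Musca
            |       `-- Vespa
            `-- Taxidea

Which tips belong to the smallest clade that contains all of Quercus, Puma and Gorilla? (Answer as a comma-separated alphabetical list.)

Tracing Quercus: it sits inside (Quercus,Fagus).
Tracing Puma: it sits inside ((Colobus,Anopheles),Puma).
Tracing Gorilla: it sits inside (Ateles,Gorilla).
The smallest clade enclosing all 3 is ((((Pinus,((Helarctos,Gallus),Carpinus)),(Hordeum,(Ateles,Gorilla))),((Colobus,Anopheles),Puma)),(((Sorghum,(Quercus,Fagus)),Cricetus),Corvus)); the answer is its 15 terminal taxa in alphabetical order.

Anopheles, Ateles, Carpinus, Colobus, Corvus, Cricetus, Fagus, Gallus, Gorilla, Helarctos, Hordeum, Pinus, Puma, Quercus, Sorghum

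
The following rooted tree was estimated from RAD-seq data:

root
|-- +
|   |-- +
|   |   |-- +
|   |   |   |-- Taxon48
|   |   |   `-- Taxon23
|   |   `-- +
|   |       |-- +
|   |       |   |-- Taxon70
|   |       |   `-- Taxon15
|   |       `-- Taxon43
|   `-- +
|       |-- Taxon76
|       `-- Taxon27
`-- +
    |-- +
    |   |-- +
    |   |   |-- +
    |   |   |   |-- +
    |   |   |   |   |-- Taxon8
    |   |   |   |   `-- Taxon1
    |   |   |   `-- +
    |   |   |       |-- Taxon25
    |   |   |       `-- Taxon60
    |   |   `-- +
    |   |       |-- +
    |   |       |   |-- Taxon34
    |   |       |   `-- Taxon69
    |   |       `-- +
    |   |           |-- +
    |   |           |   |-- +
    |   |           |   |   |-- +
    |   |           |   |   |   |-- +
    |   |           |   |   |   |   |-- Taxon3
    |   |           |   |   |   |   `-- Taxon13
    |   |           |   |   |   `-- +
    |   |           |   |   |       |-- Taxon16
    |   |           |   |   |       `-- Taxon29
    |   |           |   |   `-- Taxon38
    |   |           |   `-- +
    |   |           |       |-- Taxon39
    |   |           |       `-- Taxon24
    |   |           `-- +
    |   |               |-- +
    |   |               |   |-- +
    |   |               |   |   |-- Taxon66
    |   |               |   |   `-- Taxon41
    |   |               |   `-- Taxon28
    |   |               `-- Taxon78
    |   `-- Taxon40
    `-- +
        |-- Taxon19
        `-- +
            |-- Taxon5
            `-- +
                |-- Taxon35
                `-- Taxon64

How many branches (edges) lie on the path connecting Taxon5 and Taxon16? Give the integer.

12

The MRCA of Taxon5 and Taxon16 is the node subtending (((((Taxon8,Taxon1),(Taxon25,Taxon60)),((Taxon34,Taxon69),(((((Taxon3,Taxon13),(Taxon16,Taxon29)),Taxon38),(Taxon39,Taxon24)),(((Taxon66,Taxon41),Taxon28),Taxon78)))),Taxon40),(Taxon19,(Taxon5,(Taxon35,Taxon64)))).
From Taxon5 up to that node: 3 branches. From Taxon16 up to the same node: 9 branches. Total: 3 + 9 = 12.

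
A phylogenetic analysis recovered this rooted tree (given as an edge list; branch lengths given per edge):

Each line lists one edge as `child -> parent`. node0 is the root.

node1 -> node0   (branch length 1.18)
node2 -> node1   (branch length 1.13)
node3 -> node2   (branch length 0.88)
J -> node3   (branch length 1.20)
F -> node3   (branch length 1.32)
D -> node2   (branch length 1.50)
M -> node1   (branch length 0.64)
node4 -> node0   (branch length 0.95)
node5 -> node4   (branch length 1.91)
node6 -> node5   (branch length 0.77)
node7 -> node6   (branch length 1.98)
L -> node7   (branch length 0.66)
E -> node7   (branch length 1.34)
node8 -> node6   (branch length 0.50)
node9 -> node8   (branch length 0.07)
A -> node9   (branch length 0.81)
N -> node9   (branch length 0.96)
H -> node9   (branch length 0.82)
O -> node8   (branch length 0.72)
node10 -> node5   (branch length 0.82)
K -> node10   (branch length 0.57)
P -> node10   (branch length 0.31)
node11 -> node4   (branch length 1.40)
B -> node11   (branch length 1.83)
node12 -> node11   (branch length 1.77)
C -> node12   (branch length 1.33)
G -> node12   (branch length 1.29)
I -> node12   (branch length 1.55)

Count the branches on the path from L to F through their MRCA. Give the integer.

The MRCA of L and F is the root of the tree.
From L up to that node: 5 branches. From F up to the same node: 4 branches. Total: 5 + 4 = 9.

9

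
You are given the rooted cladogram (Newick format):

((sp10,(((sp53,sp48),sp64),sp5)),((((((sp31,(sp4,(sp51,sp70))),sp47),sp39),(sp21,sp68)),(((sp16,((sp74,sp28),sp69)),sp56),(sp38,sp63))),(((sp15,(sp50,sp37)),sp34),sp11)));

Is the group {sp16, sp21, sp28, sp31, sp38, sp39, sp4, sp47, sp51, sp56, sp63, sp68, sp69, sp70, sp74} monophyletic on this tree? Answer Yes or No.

Yes

The most recent common ancestor of these taxa subtends (((((sp31,(sp4,(sp51,sp70))),sp47),sp39),(sp21,sp68)),(((sp16,((sp74,sp28),sp69)),sp56),(sp38,sp63))).
That clade has exactly 15 tips — every listed taxon and nothing else — so the group is monophyletic.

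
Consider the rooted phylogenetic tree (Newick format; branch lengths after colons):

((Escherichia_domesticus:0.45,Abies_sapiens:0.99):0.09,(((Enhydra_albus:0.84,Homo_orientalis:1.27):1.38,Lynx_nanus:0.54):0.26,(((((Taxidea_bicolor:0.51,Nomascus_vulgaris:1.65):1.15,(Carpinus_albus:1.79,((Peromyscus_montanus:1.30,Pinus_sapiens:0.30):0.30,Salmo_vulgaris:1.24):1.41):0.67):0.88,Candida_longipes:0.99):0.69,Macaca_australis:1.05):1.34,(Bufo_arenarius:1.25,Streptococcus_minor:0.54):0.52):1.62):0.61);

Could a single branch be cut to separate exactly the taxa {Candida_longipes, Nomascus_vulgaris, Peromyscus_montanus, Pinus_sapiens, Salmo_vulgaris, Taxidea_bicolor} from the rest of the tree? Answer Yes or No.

No

The MRCA of the listed taxa subtends (((Taxidea_bicolor,Nomascus_vulgaris),(Carpinus_albus,((Peromyscus_montanus,Pinus_sapiens),Salmo_vulgaris))),Candida_longipes).
That clade also contains Carpinus_albus, which is not in the proposed group, so the group is not monophyletic.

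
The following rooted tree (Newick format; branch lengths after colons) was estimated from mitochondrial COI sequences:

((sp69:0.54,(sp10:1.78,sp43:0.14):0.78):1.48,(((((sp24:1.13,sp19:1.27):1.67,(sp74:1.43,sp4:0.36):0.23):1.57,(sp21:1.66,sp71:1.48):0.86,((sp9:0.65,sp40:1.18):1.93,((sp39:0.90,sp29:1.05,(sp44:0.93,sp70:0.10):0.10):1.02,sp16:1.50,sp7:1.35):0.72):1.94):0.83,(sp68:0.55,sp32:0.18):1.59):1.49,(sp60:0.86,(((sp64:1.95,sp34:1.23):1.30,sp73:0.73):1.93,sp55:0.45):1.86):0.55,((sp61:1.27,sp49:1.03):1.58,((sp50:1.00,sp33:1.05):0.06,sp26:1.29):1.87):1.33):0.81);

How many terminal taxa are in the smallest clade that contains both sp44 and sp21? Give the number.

14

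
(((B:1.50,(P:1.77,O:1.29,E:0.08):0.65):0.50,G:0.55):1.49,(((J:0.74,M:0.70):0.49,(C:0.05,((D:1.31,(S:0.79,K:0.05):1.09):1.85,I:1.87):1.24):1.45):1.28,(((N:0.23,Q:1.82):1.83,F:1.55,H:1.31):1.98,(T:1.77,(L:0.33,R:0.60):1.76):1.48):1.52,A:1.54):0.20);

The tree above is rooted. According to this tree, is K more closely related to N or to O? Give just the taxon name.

The MRCA of K and N subtends (((J,M),(C,((D,(S,K)),I))),(((N,Q),F,H),(T,(L,R))),A) (15 taxa).
The MRCA of K and O is the root, subtending the entire tree (20 taxa).
The first is nested inside the second, so K shares a more recent common ancestor with N.

N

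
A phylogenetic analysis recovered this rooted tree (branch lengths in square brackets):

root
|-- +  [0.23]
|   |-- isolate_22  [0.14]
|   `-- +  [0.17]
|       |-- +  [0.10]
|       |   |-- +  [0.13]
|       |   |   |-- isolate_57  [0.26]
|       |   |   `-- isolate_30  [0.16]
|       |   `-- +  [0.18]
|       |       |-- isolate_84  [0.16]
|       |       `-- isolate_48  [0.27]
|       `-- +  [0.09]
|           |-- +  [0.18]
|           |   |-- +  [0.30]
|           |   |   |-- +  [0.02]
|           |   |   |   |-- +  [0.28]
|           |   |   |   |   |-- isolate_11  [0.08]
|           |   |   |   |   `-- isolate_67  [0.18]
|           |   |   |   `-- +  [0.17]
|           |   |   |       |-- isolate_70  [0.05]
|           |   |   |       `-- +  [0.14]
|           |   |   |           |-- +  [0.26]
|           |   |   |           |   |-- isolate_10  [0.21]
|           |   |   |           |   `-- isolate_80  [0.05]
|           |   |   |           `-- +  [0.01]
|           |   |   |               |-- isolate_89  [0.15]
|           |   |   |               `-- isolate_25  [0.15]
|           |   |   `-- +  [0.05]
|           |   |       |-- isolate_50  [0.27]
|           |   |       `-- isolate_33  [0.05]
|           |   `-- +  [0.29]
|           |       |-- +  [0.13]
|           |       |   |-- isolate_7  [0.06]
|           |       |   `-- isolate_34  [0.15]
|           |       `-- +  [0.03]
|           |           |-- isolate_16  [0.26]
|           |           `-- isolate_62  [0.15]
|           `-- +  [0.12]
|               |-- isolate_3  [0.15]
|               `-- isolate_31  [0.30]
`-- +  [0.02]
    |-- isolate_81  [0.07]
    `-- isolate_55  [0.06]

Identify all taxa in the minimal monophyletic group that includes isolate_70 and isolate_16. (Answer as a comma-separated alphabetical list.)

Tracing isolate_70: it sits inside (isolate_70,((isolate_10,isolate_80),(isolate_89,isolate_25))).
Tracing isolate_16: it sits inside (isolate_16,isolate_62).
The smallest clade enclosing both is ((((isolate_11,isolate_67),(isolate_70,((isolate_10,isolate_80),(isolate_89,isolate_25)))),(isolate_50,isolate_33)),((isolate_7,isolate_34),(isolate_16,isolate_62))); the answer is its 13 terminal taxa in alphabetical order.

isolate_10, isolate_11, isolate_16, isolate_25, isolate_33, isolate_34, isolate_50, isolate_62, isolate_67, isolate_7, isolate_70, isolate_80, isolate_89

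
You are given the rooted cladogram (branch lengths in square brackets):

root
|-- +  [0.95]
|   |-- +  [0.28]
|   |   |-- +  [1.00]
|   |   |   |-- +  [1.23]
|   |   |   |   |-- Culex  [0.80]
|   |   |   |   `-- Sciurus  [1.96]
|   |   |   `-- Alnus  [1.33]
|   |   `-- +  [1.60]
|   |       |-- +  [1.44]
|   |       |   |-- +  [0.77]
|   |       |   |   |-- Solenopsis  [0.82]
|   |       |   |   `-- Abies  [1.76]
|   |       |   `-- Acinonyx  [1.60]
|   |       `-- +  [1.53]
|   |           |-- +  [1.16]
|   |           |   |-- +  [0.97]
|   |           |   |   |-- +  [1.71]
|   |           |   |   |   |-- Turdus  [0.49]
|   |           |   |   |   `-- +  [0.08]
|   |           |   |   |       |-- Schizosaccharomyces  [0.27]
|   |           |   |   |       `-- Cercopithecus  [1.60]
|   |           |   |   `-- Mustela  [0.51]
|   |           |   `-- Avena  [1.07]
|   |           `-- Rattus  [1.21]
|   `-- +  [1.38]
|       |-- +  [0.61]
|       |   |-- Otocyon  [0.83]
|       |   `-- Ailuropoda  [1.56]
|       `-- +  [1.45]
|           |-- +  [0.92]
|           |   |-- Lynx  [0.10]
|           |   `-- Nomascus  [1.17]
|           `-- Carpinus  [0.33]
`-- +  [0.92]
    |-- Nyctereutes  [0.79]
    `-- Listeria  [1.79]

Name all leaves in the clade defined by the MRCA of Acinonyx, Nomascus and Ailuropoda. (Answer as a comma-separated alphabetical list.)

Abies, Acinonyx, Ailuropoda, Alnus, Avena, Carpinus, Cercopithecus, Culex, Lynx, Mustela, Nomascus, Otocyon, Rattus, Schizosaccharomyces, Sciurus, Solenopsis, Turdus

Tracing Acinonyx: it sits inside ((Solenopsis,Abies),Acinonyx).
Tracing Nomascus: it sits inside (Lynx,Nomascus).
Tracing Ailuropoda: it sits inside (Otocyon,Ailuropoda).
The smallest clade enclosing all 3 is ((((Culex,Sciurus),Alnus),(((Solenopsis,Abies),Acinonyx),((((Turdus,(Schizosaccharomyces,Cercopithecus)),Mustela),Avena),Rattus))),((Otocyon,Ailuropoda),((Lynx,Nomascus),Carpinus))); the answer is its 17 terminal taxa in alphabetical order.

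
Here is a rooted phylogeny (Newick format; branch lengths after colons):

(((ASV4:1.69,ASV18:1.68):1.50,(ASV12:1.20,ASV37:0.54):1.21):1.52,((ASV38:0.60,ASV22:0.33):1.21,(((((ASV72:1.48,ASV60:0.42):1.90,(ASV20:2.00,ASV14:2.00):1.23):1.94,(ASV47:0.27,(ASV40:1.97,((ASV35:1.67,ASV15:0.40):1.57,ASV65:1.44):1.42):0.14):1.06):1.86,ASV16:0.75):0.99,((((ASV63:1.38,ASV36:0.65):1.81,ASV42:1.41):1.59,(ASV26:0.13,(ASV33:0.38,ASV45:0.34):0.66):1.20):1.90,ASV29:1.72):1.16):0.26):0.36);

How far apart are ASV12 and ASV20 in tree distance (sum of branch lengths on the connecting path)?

The path runs ASV12 → … → MRCA → … → ASV20; the MRCA is the root of the tree.
Branch lengths along that path: 1.20 + 1.21 + 1.52 + 0.36 + 0.26 + 0.99 + 1.86 + 1.94 + 1.23 + 2.00 = 12.57.

12.57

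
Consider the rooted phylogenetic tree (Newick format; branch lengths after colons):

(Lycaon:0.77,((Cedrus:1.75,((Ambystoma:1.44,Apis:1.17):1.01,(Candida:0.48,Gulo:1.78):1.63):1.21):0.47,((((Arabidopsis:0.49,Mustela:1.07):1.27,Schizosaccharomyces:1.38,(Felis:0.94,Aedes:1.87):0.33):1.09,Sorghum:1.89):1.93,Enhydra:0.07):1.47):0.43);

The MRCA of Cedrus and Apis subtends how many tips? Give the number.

5

The MRCA of Cedrus and Apis is the node subtending (Cedrus,((Ambystoma,Apis),(Candida,Gulo))).
That clade contains 5 terminal taxa: Ambystoma, Apis, Candida, Cedrus, Gulo.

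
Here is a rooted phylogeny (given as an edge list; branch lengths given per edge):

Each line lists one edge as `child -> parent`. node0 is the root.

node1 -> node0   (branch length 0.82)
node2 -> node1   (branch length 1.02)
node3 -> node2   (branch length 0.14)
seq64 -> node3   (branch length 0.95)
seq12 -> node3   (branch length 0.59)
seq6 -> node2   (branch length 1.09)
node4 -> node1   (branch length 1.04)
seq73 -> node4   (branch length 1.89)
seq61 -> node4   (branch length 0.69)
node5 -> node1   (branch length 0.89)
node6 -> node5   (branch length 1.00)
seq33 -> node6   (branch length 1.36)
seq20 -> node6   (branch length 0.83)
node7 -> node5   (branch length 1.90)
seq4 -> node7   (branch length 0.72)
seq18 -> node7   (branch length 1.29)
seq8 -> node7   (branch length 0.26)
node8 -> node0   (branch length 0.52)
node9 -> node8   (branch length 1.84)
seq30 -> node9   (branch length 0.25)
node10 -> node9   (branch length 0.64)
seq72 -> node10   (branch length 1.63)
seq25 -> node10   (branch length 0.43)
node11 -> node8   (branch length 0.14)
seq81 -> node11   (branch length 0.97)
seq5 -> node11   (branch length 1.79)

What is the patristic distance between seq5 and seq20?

5.99

The path runs seq5 → … → MRCA → … → seq20; the MRCA is the root of the tree.
Branch lengths along that path: 1.79 + 0.14 + 0.52 + 0.82 + 0.89 + 1.00 + 0.83 = 5.99.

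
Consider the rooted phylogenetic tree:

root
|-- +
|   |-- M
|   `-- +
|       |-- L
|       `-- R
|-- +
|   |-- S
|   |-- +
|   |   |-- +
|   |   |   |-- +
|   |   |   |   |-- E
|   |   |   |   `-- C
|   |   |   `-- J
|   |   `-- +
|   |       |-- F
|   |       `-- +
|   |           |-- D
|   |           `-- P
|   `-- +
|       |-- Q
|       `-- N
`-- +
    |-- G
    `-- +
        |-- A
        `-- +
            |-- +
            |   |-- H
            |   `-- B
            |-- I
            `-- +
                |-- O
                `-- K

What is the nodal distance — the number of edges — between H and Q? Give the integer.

8

The MRCA of H and Q is the root of the tree.
From H up to that node: 5 branches. From Q up to the same node: 3 branches. Total: 5 + 3 = 8.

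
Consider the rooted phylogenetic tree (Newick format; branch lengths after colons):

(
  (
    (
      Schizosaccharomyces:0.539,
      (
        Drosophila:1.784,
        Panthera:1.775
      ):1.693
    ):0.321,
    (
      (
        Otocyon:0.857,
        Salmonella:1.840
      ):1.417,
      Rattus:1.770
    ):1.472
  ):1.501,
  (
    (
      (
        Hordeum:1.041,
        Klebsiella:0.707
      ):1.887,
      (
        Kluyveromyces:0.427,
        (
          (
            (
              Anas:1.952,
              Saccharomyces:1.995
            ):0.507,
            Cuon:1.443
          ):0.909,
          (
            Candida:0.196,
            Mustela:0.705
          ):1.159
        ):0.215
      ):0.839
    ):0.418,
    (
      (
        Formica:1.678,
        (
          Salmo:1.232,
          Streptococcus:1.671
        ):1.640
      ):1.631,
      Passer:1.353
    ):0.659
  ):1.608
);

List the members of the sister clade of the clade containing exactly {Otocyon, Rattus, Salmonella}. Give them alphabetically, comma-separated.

The clade containing exactly {Otocyon, Rattus, Salmonella} attaches to the tree at the node subtending ((Schizosaccharomyces,(Drosophila,Panthera)),((Otocyon,Salmonella),Rattus)).
The other lineage descending from that same node — the sister group — is (Schizosaccharomyces,(Drosophila,Panthera)); its 3 tips in alphabetical order are the answer.

Drosophila, Panthera, Schizosaccharomyces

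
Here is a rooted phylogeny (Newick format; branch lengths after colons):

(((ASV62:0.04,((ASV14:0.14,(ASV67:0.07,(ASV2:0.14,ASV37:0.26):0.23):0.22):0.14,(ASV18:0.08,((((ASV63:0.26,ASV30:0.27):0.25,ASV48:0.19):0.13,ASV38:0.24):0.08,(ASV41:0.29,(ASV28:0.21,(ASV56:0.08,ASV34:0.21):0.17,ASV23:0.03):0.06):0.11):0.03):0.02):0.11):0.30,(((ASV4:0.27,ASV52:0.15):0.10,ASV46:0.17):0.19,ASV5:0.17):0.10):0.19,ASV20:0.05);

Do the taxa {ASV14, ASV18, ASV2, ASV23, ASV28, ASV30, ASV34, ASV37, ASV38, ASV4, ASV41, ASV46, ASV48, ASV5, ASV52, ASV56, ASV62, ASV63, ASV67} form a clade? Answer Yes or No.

The most recent common ancestor of these taxa subtends ((ASV62,((ASV14,(ASV67,(ASV2,ASV37))),(ASV18,((((ASV63,ASV30),ASV48),ASV38),(ASV41,(ASV28,(ASV56,ASV34),ASV23)))))),(((ASV4,ASV52),ASV46),ASV5)).
That clade has exactly 19 tips — every listed taxon and nothing else — so the group is monophyletic.

Yes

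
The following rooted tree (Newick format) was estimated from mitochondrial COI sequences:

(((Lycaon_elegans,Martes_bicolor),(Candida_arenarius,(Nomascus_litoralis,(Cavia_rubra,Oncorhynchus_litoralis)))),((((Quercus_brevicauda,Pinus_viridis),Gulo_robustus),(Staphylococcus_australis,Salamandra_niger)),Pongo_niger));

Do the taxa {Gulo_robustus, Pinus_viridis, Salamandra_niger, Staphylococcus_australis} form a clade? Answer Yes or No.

No

The MRCA of the listed taxa subtends (((Quercus_brevicauda,Pinus_viridis),Gulo_robustus),(Staphylococcus_australis,Salamandra_niger)).
That clade also contains Quercus_brevicauda, which is not in the proposed group, so the group is not monophyletic.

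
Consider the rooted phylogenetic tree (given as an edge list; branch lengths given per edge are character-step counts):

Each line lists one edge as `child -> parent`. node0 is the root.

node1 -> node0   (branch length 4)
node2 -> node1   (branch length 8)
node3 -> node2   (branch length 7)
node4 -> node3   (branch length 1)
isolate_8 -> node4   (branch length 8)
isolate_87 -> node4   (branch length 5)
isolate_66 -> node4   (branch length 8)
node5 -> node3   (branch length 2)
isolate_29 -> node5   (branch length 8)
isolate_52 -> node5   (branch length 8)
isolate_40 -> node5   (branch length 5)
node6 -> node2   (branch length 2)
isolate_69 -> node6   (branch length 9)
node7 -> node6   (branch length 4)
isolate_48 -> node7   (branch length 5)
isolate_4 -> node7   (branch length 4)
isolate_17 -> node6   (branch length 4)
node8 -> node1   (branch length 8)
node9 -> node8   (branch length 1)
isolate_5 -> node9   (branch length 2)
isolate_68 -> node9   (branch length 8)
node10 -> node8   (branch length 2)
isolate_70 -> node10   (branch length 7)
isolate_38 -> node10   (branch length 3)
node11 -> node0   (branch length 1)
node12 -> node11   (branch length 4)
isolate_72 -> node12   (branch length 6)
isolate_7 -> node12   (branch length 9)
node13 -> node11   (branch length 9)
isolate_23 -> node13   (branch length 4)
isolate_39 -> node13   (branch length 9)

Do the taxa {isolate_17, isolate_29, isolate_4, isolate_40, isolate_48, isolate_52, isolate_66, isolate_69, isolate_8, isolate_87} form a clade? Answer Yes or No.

The most recent common ancestor of these taxa subtends (((isolate_8,isolate_87,isolate_66),(isolate_29,isolate_52,isolate_40)),(isolate_69,(isolate_48,isolate_4),isolate_17)).
That clade has exactly 10 tips — every listed taxon and nothing else — so the group is monophyletic.

Yes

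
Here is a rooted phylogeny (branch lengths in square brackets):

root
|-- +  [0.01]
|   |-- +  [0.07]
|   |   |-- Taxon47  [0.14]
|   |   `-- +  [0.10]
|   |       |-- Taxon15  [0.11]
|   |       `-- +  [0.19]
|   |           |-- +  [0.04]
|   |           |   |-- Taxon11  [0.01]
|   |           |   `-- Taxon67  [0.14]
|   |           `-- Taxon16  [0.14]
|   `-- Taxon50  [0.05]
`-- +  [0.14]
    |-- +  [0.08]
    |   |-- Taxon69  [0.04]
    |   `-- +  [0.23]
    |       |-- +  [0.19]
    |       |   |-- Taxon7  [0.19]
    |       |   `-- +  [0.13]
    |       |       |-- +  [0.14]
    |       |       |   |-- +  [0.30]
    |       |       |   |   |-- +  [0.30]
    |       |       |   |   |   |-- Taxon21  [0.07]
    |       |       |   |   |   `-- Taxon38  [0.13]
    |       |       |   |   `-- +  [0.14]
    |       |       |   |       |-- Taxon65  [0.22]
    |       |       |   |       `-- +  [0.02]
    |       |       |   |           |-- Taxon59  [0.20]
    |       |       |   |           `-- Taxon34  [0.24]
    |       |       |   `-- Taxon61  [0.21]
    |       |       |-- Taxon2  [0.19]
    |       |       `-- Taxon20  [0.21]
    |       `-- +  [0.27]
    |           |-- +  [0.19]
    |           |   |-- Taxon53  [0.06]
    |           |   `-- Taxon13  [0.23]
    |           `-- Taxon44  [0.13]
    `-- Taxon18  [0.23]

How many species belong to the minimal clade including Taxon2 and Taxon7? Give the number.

The MRCA of Taxon2 and Taxon7 is the node subtending (Taxon7,((((Taxon21,Taxon38),(Taxon65,(Taxon59,Taxon34))),Taxon61),Taxon2,Taxon20)).
That clade contains 9 terminal taxa: Taxon2, Taxon20, Taxon21, Taxon34, Taxon38, Taxon59, Taxon61, Taxon65, Taxon7.

9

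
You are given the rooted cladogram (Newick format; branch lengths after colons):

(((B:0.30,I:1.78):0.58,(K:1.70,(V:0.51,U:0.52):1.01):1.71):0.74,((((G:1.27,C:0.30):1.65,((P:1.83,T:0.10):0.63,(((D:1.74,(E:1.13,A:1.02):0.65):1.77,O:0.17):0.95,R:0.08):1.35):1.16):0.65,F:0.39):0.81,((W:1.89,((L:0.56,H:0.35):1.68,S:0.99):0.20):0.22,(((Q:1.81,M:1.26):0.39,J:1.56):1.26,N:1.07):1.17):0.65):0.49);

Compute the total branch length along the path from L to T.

6.66

The path runs L → … → MRCA → … → T; the MRCA is the node subtending ((((G,C),((P,T),(((D,(E,A)),O),R))),F),((W,((L,H),S)),(((Q,M),J),N))).
Branch lengths along that path: 0.56 + 1.68 + 0.20 + 0.22 + 0.65 + 0.81 + 0.65 + 1.16 + 0.63 + 0.10 = 6.66.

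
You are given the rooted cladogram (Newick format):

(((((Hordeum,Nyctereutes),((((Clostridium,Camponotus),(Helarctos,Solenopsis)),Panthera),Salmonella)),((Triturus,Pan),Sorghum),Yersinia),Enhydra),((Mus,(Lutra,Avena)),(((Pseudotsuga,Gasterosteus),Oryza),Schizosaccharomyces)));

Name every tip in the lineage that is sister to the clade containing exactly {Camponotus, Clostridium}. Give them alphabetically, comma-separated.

Helarctos, Solenopsis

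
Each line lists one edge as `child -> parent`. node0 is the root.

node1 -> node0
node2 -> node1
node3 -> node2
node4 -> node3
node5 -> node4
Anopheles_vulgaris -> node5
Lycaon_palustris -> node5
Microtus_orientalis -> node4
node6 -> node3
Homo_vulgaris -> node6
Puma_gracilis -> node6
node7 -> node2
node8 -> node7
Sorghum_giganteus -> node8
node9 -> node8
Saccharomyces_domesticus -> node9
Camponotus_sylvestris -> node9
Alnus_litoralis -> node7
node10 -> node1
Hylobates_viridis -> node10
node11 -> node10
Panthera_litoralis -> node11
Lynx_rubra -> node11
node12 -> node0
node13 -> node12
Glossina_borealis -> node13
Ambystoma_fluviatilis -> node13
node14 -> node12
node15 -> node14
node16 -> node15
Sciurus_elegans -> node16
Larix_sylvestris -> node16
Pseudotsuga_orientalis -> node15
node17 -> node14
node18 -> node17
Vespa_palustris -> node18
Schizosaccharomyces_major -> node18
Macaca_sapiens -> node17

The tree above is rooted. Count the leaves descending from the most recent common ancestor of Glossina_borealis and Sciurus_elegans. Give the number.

The MRCA of Glossina_borealis and Sciurus_elegans is the node subtending ((Glossina_borealis,Ambystoma_fluviatilis),(((Sciurus_elegans,Larix_sylvestris),Pseudotsuga_orientalis),((Vespa_palustris,Schizosaccharomyces_major),Macaca_sapiens))).
That clade contains 8 terminal taxa: Ambystoma_fluviatilis, Glossina_borealis, Larix_sylvestris, Macaca_sapiens, Pseudotsuga_orientalis, Schizosaccharomyces_major, Sciurus_elegans, Vespa_palustris.

8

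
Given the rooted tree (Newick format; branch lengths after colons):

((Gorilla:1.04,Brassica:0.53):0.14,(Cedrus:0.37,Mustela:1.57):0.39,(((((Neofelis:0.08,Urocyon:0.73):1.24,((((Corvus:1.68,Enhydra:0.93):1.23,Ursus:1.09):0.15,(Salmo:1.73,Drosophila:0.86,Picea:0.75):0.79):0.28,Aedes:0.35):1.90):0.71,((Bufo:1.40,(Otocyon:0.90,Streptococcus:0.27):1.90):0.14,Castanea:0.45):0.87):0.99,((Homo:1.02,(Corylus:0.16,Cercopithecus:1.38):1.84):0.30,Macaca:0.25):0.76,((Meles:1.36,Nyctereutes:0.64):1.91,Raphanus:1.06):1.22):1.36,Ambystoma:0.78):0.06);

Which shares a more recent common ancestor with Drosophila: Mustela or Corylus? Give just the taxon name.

The MRCA of Drosophila and Corylus subtends ((((Neofelis,Urocyon),((((Corvus,Enhydra),Ursus),(Salmo,Drosophila,Picea)),Aedes)),((Bufo,(Otocyon,Streptococcus)),Castanea)),((Homo,(Corylus,Cercopithecus)),Macaca),((Meles,Nyctereutes),Raphanus)) (20 taxa).
The MRCA of Drosophila and Mustela is the root, subtending the entire tree (25 taxa).
The first is nested inside the second, so Drosophila shares a more recent common ancestor with Corylus.

Corylus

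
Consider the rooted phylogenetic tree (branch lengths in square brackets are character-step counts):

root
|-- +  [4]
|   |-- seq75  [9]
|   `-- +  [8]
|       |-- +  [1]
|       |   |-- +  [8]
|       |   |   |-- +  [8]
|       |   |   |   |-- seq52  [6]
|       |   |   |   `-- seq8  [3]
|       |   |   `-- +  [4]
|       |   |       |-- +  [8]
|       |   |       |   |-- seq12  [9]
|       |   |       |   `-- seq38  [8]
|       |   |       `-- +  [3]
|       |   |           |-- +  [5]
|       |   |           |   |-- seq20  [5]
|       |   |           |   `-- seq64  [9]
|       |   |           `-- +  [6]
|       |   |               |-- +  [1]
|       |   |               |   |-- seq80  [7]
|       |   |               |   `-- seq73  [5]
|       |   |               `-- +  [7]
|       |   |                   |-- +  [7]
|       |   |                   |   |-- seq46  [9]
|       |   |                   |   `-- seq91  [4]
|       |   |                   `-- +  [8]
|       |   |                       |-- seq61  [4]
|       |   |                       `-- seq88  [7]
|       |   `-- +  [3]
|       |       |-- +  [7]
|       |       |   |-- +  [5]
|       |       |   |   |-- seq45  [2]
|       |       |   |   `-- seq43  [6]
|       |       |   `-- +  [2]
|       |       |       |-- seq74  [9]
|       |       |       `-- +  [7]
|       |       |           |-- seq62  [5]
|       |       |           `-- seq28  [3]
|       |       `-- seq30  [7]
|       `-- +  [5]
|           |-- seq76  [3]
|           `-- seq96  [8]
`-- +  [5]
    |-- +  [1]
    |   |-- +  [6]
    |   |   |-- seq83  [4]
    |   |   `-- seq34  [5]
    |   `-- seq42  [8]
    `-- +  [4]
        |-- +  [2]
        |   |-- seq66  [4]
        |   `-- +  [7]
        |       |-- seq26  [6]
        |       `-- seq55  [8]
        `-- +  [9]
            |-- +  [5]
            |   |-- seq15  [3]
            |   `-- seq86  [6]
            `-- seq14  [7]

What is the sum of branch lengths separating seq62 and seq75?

42

The path runs seq62 → … → MRCA → … → seq75; the MRCA is the node subtending (seq75,((((seq52,seq8),((seq12,seq38),((seq20,seq64),((seq80,seq73),((seq46,seq91),(seq61,seq88)))))),(((seq45,seq43),(seq74,(seq62,seq28))),seq30)),(seq76,seq96))).
Branch lengths along that path: 5 + 7 + 2 + 7 + 3 + 1 + 8 + 9 = 42.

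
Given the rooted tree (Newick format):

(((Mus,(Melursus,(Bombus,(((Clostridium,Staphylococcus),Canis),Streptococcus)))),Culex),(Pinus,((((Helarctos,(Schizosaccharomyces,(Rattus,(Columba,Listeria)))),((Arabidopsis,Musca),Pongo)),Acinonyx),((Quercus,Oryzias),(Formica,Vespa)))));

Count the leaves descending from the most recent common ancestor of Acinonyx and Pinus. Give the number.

14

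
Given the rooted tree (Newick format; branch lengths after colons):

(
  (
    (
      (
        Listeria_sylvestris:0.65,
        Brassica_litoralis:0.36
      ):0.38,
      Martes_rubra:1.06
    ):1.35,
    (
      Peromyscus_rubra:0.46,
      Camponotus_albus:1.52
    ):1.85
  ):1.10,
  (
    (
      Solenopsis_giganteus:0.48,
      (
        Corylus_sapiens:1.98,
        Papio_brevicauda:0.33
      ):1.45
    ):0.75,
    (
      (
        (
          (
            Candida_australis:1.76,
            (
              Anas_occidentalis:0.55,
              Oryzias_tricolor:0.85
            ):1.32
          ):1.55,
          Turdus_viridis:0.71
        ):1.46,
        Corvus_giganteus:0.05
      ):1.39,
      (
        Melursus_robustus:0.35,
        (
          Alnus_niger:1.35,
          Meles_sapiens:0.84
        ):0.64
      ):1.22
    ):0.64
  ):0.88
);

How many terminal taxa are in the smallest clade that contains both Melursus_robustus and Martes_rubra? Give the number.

16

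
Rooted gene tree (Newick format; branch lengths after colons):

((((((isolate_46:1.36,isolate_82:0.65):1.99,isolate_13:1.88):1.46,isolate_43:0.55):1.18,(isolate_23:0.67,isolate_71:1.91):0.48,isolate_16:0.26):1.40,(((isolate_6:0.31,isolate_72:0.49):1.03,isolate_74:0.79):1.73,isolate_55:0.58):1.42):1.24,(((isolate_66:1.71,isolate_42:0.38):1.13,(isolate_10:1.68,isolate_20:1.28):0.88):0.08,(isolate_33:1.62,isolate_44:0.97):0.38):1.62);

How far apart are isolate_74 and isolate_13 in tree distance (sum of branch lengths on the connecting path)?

9.86

The path runs isolate_74 → … → MRCA → … → isolate_13; the MRCA is the node subtending (((((isolate_46,isolate_82),isolate_13),isolate_43),(isolate_23,isolate_71),isolate_16),(((isolate_6,isolate_72),isolate_74),isolate_55)).
Branch lengths along that path: 0.79 + 1.73 + 1.42 + 1.40 + 1.18 + 1.46 + 1.88 = 9.86.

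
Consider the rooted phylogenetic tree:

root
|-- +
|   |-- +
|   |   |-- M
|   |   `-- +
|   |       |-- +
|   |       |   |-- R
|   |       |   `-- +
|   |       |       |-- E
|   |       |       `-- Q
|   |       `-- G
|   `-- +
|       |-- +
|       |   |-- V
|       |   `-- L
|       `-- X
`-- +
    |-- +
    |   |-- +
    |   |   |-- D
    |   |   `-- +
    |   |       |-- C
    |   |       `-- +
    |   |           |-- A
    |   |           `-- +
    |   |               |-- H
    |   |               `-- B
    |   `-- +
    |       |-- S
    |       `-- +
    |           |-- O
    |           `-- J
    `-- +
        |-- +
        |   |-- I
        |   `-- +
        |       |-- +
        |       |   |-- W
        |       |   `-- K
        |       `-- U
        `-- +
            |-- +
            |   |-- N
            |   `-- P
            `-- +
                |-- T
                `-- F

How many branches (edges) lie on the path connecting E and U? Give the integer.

The MRCA of E and U is the root of the tree.
From E up to that node: 6 branches. From U up to the same node: 5 branches. Total: 6 + 5 = 11.

11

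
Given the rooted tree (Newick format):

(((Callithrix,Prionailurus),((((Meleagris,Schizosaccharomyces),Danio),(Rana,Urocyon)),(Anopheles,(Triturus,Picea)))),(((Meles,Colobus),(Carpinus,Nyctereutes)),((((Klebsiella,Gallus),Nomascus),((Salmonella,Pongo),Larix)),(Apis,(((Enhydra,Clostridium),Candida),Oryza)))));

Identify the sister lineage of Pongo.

Pongo attaches to the tree at the node subtending (Salmonella,Pongo).
The other lineage descending from that same node — the sister group — is the single tip Salmonella.

Salmonella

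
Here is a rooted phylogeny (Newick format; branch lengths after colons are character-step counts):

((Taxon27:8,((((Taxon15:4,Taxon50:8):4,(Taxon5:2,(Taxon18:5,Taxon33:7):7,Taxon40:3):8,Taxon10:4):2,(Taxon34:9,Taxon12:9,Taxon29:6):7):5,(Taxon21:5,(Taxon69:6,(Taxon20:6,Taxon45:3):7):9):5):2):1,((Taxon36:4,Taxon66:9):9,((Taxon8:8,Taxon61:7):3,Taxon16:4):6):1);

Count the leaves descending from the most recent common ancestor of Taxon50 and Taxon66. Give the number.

20

The MRCA of Taxon50 and Taxon66 is the root, so the clade is the entire tree.
That clade contains 20 terminal taxa: Taxon10, Taxon12, Taxon15, Taxon16, Taxon18, Taxon20, Taxon21, Taxon27, Taxon29, Taxon33, Taxon34, Taxon36, Taxon40, Taxon45, Taxon5, Taxon50, Taxon61, Taxon66, Taxon69, Taxon8.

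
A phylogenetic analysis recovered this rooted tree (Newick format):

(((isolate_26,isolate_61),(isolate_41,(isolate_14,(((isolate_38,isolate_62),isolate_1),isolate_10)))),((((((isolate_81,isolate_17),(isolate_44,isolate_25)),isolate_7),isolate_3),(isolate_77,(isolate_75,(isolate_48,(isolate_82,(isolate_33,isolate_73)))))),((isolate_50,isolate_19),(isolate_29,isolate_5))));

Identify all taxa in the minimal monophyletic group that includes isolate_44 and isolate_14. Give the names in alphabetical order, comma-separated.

isolate_1, isolate_10, isolate_14, isolate_17, isolate_19, isolate_25, isolate_26, isolate_29, isolate_3, isolate_33, isolate_38, isolate_41, isolate_44, isolate_48, isolate_5, isolate_50, isolate_61, isolate_62, isolate_7, isolate_73, isolate_75, isolate_77, isolate_81, isolate_82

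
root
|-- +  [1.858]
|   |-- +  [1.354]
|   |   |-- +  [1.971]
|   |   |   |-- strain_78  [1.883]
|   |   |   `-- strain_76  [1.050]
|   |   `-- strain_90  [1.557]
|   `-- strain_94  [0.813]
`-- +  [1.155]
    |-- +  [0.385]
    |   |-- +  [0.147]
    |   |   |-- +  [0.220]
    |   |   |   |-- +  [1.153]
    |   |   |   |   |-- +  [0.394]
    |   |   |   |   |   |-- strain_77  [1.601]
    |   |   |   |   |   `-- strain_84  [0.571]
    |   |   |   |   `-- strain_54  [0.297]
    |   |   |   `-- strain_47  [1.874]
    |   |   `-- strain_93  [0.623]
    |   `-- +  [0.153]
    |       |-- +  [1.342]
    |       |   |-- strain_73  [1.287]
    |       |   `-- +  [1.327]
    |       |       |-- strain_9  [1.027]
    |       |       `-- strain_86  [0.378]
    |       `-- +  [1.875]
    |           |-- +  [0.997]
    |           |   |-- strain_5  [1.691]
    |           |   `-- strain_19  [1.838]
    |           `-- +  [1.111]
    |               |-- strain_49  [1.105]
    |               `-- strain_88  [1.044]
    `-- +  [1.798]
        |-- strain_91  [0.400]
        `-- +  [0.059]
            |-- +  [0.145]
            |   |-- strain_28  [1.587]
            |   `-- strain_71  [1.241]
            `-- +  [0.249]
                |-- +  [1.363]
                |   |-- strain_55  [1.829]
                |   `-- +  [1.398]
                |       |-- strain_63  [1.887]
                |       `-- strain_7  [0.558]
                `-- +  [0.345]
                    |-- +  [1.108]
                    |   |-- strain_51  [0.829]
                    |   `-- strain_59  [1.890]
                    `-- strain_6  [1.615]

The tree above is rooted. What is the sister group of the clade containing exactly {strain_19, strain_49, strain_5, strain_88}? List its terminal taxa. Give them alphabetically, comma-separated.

The clade containing exactly {strain_19, strain_49, strain_5, strain_88} attaches to the tree at the node subtending ((strain_73,(strain_9,strain_86)),((strain_5,strain_19),(strain_49,strain_88))).
The other lineage descending from that same node — the sister group — is (strain_73,(strain_9,strain_86)); its 3 tips in alphabetical order are the answer.

strain_73, strain_86, strain_9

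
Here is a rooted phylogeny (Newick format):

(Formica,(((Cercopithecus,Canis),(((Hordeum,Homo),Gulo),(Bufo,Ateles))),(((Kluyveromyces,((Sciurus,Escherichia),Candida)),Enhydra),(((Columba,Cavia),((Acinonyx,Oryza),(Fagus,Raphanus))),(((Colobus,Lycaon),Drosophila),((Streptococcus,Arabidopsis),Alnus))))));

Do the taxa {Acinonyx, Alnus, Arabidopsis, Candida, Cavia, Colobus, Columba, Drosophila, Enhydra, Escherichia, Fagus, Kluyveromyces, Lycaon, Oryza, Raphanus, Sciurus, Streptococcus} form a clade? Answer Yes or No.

Yes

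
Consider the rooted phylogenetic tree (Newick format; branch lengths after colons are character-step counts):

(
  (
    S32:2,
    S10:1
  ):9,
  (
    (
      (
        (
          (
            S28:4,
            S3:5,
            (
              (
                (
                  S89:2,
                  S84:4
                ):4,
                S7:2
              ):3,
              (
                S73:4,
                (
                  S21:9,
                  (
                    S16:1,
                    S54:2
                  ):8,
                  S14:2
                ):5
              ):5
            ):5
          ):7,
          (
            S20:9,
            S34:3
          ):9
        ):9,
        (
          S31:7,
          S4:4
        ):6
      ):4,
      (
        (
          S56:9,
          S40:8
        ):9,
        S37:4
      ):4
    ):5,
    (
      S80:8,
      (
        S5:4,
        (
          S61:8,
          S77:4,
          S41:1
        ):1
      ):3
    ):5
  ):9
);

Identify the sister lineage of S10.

S10 attaches to the tree at the node subtending (S32,S10).
The other lineage descending from that same node — the sister group — is the single tip S32.

S32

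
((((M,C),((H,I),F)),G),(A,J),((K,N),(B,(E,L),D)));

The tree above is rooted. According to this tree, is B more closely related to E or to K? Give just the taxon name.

E

The MRCA of B and E subtends (B,(E,L),D) (4 taxa).
The MRCA of B and K subtends ((K,N),(B,(E,L),D)) (6 taxa).
The first is nested inside the second, so B shares a more recent common ancestor with E.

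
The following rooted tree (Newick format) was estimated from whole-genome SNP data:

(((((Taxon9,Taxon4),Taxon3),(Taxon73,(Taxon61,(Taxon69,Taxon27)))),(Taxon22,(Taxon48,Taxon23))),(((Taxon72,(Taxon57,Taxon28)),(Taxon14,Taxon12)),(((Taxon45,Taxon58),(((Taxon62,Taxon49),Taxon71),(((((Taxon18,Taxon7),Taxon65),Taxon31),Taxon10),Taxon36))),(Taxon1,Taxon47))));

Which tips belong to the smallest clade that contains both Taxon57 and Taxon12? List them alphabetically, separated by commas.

Taxon12, Taxon14, Taxon28, Taxon57, Taxon72

Tracing Taxon57: it sits inside (Taxon57,Taxon28).
Tracing Taxon12: it sits inside (Taxon14,Taxon12).
The smallest clade enclosing both is ((Taxon72,(Taxon57,Taxon28)),(Taxon14,Taxon12)); the answer is its 5 terminal taxa in alphabetical order.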